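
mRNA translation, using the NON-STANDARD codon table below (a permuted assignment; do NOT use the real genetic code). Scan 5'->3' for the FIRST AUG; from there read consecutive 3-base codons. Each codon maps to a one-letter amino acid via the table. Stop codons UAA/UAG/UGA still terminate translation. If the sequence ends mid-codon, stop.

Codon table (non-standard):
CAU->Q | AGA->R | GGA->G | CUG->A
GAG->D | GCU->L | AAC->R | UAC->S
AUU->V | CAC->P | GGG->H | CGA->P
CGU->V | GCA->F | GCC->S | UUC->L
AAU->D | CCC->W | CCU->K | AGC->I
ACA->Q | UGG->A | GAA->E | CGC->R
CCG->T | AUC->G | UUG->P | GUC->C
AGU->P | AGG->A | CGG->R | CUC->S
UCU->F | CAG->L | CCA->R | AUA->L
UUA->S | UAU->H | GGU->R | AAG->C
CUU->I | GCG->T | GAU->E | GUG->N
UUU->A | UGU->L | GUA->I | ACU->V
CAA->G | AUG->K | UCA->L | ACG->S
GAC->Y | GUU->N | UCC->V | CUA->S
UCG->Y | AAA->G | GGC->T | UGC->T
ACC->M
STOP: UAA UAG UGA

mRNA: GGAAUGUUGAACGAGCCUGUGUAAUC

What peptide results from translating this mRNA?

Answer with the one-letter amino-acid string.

Answer: KPRDKN

Derivation:
start AUG at pos 3
pos 3: AUG -> K; peptide=K
pos 6: UUG -> P; peptide=KP
pos 9: AAC -> R; peptide=KPR
pos 12: GAG -> D; peptide=KPRD
pos 15: CCU -> K; peptide=KPRDK
pos 18: GUG -> N; peptide=KPRDKN
pos 21: UAA -> STOP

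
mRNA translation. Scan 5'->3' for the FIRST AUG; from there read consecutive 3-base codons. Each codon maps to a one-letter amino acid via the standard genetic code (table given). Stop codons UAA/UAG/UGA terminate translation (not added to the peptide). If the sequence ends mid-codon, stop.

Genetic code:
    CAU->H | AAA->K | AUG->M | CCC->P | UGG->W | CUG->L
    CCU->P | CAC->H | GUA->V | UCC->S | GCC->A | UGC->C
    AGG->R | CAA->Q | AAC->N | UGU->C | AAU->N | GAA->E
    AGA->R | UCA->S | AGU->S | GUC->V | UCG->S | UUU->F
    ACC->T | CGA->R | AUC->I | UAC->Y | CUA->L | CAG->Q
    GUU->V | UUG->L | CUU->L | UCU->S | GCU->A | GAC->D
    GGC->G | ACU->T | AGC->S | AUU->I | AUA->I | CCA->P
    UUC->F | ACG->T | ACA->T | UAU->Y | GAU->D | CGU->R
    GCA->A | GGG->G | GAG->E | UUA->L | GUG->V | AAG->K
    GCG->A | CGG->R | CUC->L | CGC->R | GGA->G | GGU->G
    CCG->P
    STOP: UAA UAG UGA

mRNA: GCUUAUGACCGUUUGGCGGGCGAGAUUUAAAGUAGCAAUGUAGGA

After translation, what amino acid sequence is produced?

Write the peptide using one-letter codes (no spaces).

Answer: MTVWRARFKVAM

Derivation:
start AUG at pos 4
pos 4: AUG -> M; peptide=M
pos 7: ACC -> T; peptide=MT
pos 10: GUU -> V; peptide=MTV
pos 13: UGG -> W; peptide=MTVW
pos 16: CGG -> R; peptide=MTVWR
pos 19: GCG -> A; peptide=MTVWRA
pos 22: AGA -> R; peptide=MTVWRAR
pos 25: UUU -> F; peptide=MTVWRARF
pos 28: AAA -> K; peptide=MTVWRARFK
pos 31: GUA -> V; peptide=MTVWRARFKV
pos 34: GCA -> A; peptide=MTVWRARFKVA
pos 37: AUG -> M; peptide=MTVWRARFKVAM
pos 40: UAG -> STOP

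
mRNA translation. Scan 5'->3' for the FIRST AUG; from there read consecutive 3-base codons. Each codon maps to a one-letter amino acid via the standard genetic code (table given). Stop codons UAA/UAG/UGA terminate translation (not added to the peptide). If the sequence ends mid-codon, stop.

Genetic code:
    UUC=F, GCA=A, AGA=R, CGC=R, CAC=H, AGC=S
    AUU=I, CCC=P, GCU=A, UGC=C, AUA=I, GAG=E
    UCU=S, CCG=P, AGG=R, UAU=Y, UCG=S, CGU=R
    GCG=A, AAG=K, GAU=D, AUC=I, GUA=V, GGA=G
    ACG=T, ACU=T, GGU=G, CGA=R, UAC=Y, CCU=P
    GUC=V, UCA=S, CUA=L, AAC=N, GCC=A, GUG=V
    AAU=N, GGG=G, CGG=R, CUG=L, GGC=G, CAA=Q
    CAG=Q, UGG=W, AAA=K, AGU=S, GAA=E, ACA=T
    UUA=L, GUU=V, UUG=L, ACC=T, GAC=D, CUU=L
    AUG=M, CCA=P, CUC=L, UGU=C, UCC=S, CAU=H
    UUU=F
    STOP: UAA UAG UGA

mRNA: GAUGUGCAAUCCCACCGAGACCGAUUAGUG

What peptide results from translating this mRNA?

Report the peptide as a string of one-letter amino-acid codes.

start AUG at pos 1
pos 1: AUG -> M; peptide=M
pos 4: UGC -> C; peptide=MC
pos 7: AAU -> N; peptide=MCN
pos 10: CCC -> P; peptide=MCNP
pos 13: ACC -> T; peptide=MCNPT
pos 16: GAG -> E; peptide=MCNPTE
pos 19: ACC -> T; peptide=MCNPTET
pos 22: GAU -> D; peptide=MCNPTETD
pos 25: UAG -> STOP

Answer: MCNPTETD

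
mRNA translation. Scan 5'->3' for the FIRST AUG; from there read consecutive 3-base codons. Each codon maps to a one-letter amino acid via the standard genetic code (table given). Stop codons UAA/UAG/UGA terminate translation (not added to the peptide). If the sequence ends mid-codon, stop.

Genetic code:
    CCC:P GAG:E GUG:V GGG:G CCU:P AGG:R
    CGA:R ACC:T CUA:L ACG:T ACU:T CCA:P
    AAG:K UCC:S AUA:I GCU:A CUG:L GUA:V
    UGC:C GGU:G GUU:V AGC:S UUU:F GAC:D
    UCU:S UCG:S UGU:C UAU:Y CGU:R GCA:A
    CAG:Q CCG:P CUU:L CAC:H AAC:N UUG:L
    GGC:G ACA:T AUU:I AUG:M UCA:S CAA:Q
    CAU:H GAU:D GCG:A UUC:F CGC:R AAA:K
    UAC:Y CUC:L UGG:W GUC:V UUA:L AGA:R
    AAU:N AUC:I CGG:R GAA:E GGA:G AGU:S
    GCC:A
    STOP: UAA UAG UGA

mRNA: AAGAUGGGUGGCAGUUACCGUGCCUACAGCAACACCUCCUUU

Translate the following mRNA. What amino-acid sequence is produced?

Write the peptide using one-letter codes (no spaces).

Answer: MGGSYRAYSNTSF

Derivation:
start AUG at pos 3
pos 3: AUG -> M; peptide=M
pos 6: GGU -> G; peptide=MG
pos 9: GGC -> G; peptide=MGG
pos 12: AGU -> S; peptide=MGGS
pos 15: UAC -> Y; peptide=MGGSY
pos 18: CGU -> R; peptide=MGGSYR
pos 21: GCC -> A; peptide=MGGSYRA
pos 24: UAC -> Y; peptide=MGGSYRAY
pos 27: AGC -> S; peptide=MGGSYRAYS
pos 30: AAC -> N; peptide=MGGSYRAYSN
pos 33: ACC -> T; peptide=MGGSYRAYSNT
pos 36: UCC -> S; peptide=MGGSYRAYSNTS
pos 39: UUU -> F; peptide=MGGSYRAYSNTSF
pos 42: only 0 nt remain (<3), stop (end of mRNA)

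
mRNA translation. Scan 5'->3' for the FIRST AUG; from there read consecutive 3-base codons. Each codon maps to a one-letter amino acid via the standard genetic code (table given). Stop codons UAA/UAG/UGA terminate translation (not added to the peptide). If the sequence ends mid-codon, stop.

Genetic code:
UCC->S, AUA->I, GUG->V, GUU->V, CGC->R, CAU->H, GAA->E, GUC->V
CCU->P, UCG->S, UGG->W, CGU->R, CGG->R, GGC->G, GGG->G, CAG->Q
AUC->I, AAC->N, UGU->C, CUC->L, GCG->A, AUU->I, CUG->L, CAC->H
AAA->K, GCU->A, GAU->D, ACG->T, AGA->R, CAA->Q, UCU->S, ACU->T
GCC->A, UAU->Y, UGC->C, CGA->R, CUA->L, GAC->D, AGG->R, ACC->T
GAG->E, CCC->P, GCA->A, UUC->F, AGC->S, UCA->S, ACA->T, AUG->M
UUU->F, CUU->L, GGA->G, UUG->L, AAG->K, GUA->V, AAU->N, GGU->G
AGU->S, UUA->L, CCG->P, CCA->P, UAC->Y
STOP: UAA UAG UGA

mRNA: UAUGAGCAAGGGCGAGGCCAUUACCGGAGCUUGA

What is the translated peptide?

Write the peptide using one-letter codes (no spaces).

start AUG at pos 1
pos 1: AUG -> M; peptide=M
pos 4: AGC -> S; peptide=MS
pos 7: AAG -> K; peptide=MSK
pos 10: GGC -> G; peptide=MSKG
pos 13: GAG -> E; peptide=MSKGE
pos 16: GCC -> A; peptide=MSKGEA
pos 19: AUU -> I; peptide=MSKGEAI
pos 22: ACC -> T; peptide=MSKGEAIT
pos 25: GGA -> G; peptide=MSKGEAITG
pos 28: GCU -> A; peptide=MSKGEAITGA
pos 31: UGA -> STOP

Answer: MSKGEAITGA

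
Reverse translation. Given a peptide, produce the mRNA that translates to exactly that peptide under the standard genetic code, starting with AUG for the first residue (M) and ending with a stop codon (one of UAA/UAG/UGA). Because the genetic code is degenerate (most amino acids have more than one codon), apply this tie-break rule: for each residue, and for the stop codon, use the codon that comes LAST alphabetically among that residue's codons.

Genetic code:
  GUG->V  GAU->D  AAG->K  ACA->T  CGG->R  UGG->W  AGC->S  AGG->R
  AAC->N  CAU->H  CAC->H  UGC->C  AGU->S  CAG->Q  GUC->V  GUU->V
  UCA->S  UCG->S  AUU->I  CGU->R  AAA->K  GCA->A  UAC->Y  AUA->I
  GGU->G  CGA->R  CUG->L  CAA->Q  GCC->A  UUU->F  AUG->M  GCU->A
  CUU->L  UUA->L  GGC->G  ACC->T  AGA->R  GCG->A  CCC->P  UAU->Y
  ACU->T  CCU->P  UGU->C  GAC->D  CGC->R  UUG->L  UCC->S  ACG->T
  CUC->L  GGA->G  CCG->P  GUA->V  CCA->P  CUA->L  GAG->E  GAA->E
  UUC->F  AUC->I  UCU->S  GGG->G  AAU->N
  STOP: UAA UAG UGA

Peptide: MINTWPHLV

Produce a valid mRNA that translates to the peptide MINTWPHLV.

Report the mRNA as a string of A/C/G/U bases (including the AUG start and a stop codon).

Answer: mRNA: AUGAUUAAUACUUGGCCUCAUUUGGUUUGA

Derivation:
residue 1: M -> AUG (start codon)
residue 2: I codons sorted = AUA,AUC,AUU -> pick last = AUU
residue 3: N codons sorted = AAC,AAU -> pick last = AAU
residue 4: T codons sorted = ACA,ACC,ACG,ACU -> pick last = ACU
residue 5: W -> UGG (only codon)
residue 6: P codons sorted = CCA,CCC,CCG,CCU -> pick last = CCU
residue 7: H codons sorted = CAC,CAU -> pick last = CAU
residue 8: L codons sorted = CUA,CUC,CUG,CUU,UUA,UUG -> pick last = UUG
residue 9: V codons sorted = GUA,GUC,GUG,GUU -> pick last = GUU
terminator: stop codons sorted = UAA,UAG,UGA -> pick last = UGA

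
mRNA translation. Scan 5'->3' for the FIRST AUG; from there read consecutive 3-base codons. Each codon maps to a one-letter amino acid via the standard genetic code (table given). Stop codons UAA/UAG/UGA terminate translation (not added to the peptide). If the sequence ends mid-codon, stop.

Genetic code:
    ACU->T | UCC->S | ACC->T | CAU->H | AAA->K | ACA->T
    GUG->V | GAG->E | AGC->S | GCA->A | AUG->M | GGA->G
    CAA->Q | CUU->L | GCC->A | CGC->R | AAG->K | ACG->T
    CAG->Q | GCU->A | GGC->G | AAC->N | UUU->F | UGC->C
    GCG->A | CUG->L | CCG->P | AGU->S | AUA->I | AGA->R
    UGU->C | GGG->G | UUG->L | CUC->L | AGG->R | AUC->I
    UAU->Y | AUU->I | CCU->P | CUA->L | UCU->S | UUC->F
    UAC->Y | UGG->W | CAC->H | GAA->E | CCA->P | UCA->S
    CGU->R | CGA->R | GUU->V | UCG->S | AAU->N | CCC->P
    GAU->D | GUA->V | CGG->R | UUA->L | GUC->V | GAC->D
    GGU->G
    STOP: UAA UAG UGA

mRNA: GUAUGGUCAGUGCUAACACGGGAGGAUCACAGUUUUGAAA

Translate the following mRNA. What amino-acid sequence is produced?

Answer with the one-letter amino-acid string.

Answer: MVSANTGGSQF

Derivation:
start AUG at pos 2
pos 2: AUG -> M; peptide=M
pos 5: GUC -> V; peptide=MV
pos 8: AGU -> S; peptide=MVS
pos 11: GCU -> A; peptide=MVSA
pos 14: AAC -> N; peptide=MVSAN
pos 17: ACG -> T; peptide=MVSANT
pos 20: GGA -> G; peptide=MVSANTG
pos 23: GGA -> G; peptide=MVSANTGG
pos 26: UCA -> S; peptide=MVSANTGGS
pos 29: CAG -> Q; peptide=MVSANTGGSQ
pos 32: UUU -> F; peptide=MVSANTGGSQF
pos 35: UGA -> STOP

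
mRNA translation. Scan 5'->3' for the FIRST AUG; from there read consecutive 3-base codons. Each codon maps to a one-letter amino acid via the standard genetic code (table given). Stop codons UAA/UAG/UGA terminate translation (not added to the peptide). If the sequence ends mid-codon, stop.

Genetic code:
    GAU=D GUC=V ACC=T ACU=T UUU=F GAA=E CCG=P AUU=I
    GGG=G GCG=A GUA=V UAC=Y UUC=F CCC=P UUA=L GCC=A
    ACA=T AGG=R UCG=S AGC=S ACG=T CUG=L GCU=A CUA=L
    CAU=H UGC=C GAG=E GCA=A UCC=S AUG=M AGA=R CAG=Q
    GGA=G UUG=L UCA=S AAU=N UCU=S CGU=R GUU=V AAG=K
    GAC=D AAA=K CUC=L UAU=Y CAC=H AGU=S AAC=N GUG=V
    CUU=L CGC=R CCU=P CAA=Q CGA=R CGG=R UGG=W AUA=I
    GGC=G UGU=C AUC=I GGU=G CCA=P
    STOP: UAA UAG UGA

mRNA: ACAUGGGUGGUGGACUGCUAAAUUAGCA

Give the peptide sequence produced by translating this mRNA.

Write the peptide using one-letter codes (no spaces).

Answer: MGGGLLN

Derivation:
start AUG at pos 2
pos 2: AUG -> M; peptide=M
pos 5: GGU -> G; peptide=MG
pos 8: GGU -> G; peptide=MGG
pos 11: GGA -> G; peptide=MGGG
pos 14: CUG -> L; peptide=MGGGL
pos 17: CUA -> L; peptide=MGGGLL
pos 20: AAU -> N; peptide=MGGGLLN
pos 23: UAG -> STOP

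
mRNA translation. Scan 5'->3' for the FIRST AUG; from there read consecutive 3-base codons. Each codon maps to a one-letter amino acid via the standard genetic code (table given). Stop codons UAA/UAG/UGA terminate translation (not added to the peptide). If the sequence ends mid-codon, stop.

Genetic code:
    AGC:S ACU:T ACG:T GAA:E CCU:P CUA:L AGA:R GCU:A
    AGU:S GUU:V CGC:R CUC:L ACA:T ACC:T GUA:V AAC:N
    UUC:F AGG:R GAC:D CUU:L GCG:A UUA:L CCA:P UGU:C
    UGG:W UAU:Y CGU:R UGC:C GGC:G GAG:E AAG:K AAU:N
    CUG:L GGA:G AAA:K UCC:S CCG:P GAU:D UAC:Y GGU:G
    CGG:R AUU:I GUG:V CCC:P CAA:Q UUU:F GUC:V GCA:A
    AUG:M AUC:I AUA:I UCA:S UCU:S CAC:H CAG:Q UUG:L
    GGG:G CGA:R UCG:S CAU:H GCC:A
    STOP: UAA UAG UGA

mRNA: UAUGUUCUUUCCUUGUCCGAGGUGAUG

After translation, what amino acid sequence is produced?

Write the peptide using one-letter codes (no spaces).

start AUG at pos 1
pos 1: AUG -> M; peptide=M
pos 4: UUC -> F; peptide=MF
pos 7: UUU -> F; peptide=MFF
pos 10: CCU -> P; peptide=MFFP
pos 13: UGU -> C; peptide=MFFPC
pos 16: CCG -> P; peptide=MFFPCP
pos 19: AGG -> R; peptide=MFFPCPR
pos 22: UGA -> STOP

Answer: MFFPCPR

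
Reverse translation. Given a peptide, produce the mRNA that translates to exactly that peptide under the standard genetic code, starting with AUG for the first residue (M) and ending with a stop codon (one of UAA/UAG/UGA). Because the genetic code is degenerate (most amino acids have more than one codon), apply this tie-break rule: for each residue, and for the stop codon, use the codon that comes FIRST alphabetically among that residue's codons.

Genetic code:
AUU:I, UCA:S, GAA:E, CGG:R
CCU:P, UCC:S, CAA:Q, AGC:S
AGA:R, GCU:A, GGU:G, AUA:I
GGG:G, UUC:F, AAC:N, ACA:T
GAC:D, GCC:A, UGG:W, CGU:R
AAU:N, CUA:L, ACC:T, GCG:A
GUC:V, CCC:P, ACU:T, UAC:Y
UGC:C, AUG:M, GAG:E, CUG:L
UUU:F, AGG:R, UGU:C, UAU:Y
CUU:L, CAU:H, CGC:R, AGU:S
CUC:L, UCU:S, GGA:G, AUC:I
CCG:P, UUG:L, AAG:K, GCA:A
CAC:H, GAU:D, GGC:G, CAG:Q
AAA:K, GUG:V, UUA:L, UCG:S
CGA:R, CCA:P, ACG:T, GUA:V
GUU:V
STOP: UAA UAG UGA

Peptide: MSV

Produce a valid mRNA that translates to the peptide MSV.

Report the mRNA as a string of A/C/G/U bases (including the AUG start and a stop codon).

residue 1: M -> AUG (start codon)
residue 2: S codons sorted = AGC,AGU,UCA,UCC,UCG,UCU -> pick first = AGC
residue 3: V codons sorted = GUA,GUC,GUG,GUU -> pick first = GUA
terminator: stop codons sorted = UAA,UAG,UGA -> pick first = UAA

Answer: mRNA: AUGAGCGUAUAA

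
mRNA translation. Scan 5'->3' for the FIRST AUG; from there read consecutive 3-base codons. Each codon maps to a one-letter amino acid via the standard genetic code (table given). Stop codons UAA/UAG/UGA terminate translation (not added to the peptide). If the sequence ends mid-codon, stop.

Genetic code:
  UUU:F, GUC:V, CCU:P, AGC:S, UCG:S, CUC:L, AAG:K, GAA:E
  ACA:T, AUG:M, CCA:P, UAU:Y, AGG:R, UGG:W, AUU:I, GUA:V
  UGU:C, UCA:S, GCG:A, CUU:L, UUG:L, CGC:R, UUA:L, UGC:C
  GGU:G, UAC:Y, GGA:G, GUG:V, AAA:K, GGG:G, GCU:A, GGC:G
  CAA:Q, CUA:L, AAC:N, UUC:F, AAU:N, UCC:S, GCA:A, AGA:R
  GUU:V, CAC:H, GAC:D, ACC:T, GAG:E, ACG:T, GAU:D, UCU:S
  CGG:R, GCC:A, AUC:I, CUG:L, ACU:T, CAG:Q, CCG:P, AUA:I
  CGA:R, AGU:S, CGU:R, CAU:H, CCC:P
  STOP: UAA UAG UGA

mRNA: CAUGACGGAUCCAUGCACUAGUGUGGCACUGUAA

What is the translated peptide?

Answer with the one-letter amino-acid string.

start AUG at pos 1
pos 1: AUG -> M; peptide=M
pos 4: ACG -> T; peptide=MT
pos 7: GAU -> D; peptide=MTD
pos 10: CCA -> P; peptide=MTDP
pos 13: UGC -> C; peptide=MTDPC
pos 16: ACU -> T; peptide=MTDPCT
pos 19: AGU -> S; peptide=MTDPCTS
pos 22: GUG -> V; peptide=MTDPCTSV
pos 25: GCA -> A; peptide=MTDPCTSVA
pos 28: CUG -> L; peptide=MTDPCTSVAL
pos 31: UAA -> STOP

Answer: MTDPCTSVAL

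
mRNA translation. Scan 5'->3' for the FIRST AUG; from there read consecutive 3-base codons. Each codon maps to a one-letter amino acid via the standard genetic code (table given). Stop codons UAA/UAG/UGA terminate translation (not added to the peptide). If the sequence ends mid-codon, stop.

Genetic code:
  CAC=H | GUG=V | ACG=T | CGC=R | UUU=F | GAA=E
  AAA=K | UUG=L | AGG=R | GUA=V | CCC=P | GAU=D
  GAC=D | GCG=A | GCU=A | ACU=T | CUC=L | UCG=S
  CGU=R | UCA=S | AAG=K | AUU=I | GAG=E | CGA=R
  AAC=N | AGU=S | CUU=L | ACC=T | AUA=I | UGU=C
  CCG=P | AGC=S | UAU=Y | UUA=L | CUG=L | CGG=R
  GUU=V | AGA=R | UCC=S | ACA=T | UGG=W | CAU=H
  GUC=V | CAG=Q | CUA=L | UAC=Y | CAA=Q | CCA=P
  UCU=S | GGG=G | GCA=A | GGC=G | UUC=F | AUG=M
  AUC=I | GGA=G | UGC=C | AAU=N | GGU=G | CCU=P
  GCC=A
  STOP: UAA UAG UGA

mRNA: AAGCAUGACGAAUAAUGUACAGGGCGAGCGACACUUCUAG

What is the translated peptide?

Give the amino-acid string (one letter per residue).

start AUG at pos 4
pos 4: AUG -> M; peptide=M
pos 7: ACG -> T; peptide=MT
pos 10: AAU -> N; peptide=MTN
pos 13: AAU -> N; peptide=MTNN
pos 16: GUA -> V; peptide=MTNNV
pos 19: CAG -> Q; peptide=MTNNVQ
pos 22: GGC -> G; peptide=MTNNVQG
pos 25: GAG -> E; peptide=MTNNVQGE
pos 28: CGA -> R; peptide=MTNNVQGER
pos 31: CAC -> H; peptide=MTNNVQGERH
pos 34: UUC -> F; peptide=MTNNVQGERHF
pos 37: UAG -> STOP

Answer: MTNNVQGERHF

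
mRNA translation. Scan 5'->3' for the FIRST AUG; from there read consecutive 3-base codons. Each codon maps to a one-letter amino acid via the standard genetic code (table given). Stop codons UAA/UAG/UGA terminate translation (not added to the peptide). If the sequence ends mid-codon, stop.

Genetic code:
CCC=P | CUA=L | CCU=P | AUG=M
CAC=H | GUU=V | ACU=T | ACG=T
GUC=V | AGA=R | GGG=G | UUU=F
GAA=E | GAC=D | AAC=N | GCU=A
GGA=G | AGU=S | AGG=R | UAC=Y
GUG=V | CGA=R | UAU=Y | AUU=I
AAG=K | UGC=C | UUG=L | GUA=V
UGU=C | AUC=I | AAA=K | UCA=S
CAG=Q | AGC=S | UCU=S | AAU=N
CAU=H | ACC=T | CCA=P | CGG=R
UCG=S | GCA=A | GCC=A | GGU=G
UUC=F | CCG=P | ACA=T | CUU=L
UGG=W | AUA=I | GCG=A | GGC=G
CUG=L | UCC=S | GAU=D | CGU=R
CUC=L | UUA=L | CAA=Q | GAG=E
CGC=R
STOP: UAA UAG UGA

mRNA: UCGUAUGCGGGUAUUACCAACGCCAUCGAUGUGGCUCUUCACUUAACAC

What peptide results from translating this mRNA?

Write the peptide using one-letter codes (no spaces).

Answer: MRVLPTPSMWLFT

Derivation:
start AUG at pos 4
pos 4: AUG -> M; peptide=M
pos 7: CGG -> R; peptide=MR
pos 10: GUA -> V; peptide=MRV
pos 13: UUA -> L; peptide=MRVL
pos 16: CCA -> P; peptide=MRVLP
pos 19: ACG -> T; peptide=MRVLPT
pos 22: CCA -> P; peptide=MRVLPTP
pos 25: UCG -> S; peptide=MRVLPTPS
pos 28: AUG -> M; peptide=MRVLPTPSM
pos 31: UGG -> W; peptide=MRVLPTPSMW
pos 34: CUC -> L; peptide=MRVLPTPSMWL
pos 37: UUC -> F; peptide=MRVLPTPSMWLF
pos 40: ACU -> T; peptide=MRVLPTPSMWLFT
pos 43: UAA -> STOP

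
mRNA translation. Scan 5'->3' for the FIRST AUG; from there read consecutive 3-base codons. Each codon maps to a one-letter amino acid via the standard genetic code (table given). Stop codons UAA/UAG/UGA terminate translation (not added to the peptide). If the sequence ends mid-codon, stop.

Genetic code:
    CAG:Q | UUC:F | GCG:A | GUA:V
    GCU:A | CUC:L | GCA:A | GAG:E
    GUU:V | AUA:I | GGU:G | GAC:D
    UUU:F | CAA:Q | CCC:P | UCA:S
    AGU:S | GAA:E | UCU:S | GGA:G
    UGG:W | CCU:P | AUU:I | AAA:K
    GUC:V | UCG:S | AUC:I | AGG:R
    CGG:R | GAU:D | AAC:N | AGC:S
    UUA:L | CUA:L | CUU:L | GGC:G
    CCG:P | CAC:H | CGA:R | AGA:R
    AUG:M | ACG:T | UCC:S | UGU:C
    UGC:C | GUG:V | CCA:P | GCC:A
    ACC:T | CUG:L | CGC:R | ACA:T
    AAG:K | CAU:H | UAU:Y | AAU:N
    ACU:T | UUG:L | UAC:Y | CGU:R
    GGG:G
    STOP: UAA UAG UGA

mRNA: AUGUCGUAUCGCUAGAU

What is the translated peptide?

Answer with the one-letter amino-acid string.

Answer: MSYR

Derivation:
start AUG at pos 0
pos 0: AUG -> M; peptide=M
pos 3: UCG -> S; peptide=MS
pos 6: UAU -> Y; peptide=MSY
pos 9: CGC -> R; peptide=MSYR
pos 12: UAG -> STOP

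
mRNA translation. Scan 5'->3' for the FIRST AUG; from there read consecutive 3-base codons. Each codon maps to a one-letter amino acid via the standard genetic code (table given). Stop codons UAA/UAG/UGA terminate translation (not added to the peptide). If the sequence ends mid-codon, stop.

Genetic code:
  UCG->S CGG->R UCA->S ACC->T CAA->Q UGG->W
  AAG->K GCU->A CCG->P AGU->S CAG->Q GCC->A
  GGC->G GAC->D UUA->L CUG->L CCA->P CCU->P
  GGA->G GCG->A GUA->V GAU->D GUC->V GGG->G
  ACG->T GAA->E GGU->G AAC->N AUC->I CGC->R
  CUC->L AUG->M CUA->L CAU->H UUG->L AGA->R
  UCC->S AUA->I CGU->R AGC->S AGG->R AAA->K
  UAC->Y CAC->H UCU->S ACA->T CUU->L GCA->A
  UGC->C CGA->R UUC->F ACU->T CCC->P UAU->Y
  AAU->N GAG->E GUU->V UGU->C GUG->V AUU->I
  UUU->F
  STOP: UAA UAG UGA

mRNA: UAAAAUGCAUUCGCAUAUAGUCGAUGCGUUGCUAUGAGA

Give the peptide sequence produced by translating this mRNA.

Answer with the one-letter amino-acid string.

start AUG at pos 4
pos 4: AUG -> M; peptide=M
pos 7: CAU -> H; peptide=MH
pos 10: UCG -> S; peptide=MHS
pos 13: CAU -> H; peptide=MHSH
pos 16: AUA -> I; peptide=MHSHI
pos 19: GUC -> V; peptide=MHSHIV
pos 22: GAU -> D; peptide=MHSHIVD
pos 25: GCG -> A; peptide=MHSHIVDA
pos 28: UUG -> L; peptide=MHSHIVDAL
pos 31: CUA -> L; peptide=MHSHIVDALL
pos 34: UGA -> STOP

Answer: MHSHIVDALL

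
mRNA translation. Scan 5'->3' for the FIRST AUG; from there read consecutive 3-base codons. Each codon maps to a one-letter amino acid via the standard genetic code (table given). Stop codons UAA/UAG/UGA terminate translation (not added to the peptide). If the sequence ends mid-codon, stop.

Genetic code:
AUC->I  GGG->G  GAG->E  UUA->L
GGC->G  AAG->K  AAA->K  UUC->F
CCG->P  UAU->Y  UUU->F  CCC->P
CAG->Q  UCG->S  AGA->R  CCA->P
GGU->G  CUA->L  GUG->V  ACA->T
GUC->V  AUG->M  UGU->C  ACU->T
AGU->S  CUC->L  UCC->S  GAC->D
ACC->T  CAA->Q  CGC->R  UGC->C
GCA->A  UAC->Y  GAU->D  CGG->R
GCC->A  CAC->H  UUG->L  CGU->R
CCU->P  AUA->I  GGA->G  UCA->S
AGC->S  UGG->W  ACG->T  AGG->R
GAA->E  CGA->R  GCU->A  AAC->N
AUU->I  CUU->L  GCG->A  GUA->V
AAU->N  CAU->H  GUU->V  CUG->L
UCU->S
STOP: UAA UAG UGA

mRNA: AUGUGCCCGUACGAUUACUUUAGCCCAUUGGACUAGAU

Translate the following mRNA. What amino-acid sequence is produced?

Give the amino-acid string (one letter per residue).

Answer: MCPYDYFSPLD

Derivation:
start AUG at pos 0
pos 0: AUG -> M; peptide=M
pos 3: UGC -> C; peptide=MC
pos 6: CCG -> P; peptide=MCP
pos 9: UAC -> Y; peptide=MCPY
pos 12: GAU -> D; peptide=MCPYD
pos 15: UAC -> Y; peptide=MCPYDY
pos 18: UUU -> F; peptide=MCPYDYF
pos 21: AGC -> S; peptide=MCPYDYFS
pos 24: CCA -> P; peptide=MCPYDYFSP
pos 27: UUG -> L; peptide=MCPYDYFSPL
pos 30: GAC -> D; peptide=MCPYDYFSPLD
pos 33: UAG -> STOP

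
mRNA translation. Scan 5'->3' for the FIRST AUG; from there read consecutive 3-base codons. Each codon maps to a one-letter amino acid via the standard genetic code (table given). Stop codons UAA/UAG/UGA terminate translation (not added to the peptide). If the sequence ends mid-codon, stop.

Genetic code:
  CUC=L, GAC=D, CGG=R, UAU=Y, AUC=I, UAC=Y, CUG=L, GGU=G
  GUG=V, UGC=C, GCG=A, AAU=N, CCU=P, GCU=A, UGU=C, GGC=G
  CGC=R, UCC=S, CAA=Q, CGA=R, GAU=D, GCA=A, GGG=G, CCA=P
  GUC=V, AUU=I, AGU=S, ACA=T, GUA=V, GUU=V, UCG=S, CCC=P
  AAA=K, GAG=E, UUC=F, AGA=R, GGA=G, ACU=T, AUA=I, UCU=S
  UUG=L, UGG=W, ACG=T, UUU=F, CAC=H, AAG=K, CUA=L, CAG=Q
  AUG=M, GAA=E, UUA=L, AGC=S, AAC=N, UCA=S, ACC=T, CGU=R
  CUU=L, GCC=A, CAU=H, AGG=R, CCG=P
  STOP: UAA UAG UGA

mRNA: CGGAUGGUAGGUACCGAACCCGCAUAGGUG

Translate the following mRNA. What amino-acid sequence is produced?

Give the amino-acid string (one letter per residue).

Answer: MVGTEPA

Derivation:
start AUG at pos 3
pos 3: AUG -> M; peptide=M
pos 6: GUA -> V; peptide=MV
pos 9: GGU -> G; peptide=MVG
pos 12: ACC -> T; peptide=MVGT
pos 15: GAA -> E; peptide=MVGTE
pos 18: CCC -> P; peptide=MVGTEP
pos 21: GCA -> A; peptide=MVGTEPA
pos 24: UAG -> STOP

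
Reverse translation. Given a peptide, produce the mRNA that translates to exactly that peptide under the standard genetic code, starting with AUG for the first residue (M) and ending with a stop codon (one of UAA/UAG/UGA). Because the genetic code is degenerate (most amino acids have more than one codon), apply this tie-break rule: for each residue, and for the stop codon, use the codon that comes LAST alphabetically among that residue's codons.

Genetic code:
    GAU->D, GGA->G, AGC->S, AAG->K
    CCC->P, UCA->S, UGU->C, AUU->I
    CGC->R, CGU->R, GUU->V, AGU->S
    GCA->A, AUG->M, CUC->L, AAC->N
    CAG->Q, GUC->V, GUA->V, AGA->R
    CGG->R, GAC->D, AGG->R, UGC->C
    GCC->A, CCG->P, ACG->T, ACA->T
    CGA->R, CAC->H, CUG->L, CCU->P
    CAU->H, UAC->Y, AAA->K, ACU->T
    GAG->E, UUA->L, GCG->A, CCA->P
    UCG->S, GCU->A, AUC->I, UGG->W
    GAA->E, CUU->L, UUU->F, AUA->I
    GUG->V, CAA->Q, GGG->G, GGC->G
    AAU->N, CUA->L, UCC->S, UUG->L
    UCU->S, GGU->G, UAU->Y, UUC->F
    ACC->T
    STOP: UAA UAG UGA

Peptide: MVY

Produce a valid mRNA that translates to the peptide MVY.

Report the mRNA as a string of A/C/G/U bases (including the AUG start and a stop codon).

residue 1: M -> AUG (start codon)
residue 2: V codons sorted = GUA,GUC,GUG,GUU -> pick last = GUU
residue 3: Y codons sorted = UAC,UAU -> pick last = UAU
terminator: stop codons sorted = UAA,UAG,UGA -> pick last = UGA

Answer: mRNA: AUGGUUUAUUGA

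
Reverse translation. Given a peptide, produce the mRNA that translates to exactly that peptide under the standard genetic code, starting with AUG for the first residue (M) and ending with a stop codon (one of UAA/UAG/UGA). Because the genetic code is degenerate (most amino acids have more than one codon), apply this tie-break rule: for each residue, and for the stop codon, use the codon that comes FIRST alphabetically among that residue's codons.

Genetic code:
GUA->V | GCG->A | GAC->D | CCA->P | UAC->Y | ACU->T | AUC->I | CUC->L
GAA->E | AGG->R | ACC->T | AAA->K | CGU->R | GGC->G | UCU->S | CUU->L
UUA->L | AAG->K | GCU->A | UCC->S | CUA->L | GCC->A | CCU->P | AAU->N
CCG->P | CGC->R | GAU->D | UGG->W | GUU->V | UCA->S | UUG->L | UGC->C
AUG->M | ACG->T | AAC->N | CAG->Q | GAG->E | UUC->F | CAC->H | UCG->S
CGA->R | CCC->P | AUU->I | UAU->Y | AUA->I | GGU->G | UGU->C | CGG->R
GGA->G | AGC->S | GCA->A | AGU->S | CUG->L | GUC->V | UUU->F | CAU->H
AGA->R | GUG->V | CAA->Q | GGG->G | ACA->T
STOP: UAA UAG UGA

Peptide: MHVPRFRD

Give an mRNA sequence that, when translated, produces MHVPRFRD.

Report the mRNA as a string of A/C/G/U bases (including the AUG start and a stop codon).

Answer: mRNA: AUGCACGUACCAAGAUUCAGAGACUAA

Derivation:
residue 1: M -> AUG (start codon)
residue 2: H codons sorted = CAC,CAU -> pick first = CAC
residue 3: V codons sorted = GUA,GUC,GUG,GUU -> pick first = GUA
residue 4: P codons sorted = CCA,CCC,CCG,CCU -> pick first = CCA
residue 5: R codons sorted = AGA,AGG,CGA,CGC,CGG,CGU -> pick first = AGA
residue 6: F codons sorted = UUC,UUU -> pick first = UUC
residue 7: R codons sorted = AGA,AGG,CGA,CGC,CGG,CGU -> pick first = AGA
residue 8: D codons sorted = GAC,GAU -> pick first = GAC
terminator: stop codons sorted = UAA,UAG,UGA -> pick first = UAA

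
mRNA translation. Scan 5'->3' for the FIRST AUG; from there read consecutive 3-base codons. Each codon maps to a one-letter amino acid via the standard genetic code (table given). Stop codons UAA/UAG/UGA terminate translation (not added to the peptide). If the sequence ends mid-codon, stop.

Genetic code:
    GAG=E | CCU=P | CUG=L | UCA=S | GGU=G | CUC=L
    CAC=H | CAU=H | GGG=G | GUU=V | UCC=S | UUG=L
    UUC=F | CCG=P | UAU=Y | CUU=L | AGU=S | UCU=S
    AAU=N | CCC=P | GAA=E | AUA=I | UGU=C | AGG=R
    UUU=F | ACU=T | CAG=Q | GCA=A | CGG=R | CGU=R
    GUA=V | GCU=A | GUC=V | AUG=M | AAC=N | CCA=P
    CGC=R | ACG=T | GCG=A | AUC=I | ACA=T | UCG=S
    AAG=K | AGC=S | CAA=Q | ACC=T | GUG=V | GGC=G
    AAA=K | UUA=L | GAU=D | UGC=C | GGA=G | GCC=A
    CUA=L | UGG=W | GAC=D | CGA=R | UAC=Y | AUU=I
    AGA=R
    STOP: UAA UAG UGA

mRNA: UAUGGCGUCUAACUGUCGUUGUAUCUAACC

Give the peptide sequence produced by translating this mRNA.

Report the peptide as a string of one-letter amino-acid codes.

Answer: MASNCRCI

Derivation:
start AUG at pos 1
pos 1: AUG -> M; peptide=M
pos 4: GCG -> A; peptide=MA
pos 7: UCU -> S; peptide=MAS
pos 10: AAC -> N; peptide=MASN
pos 13: UGU -> C; peptide=MASNC
pos 16: CGU -> R; peptide=MASNCR
pos 19: UGU -> C; peptide=MASNCRC
pos 22: AUC -> I; peptide=MASNCRCI
pos 25: UAA -> STOP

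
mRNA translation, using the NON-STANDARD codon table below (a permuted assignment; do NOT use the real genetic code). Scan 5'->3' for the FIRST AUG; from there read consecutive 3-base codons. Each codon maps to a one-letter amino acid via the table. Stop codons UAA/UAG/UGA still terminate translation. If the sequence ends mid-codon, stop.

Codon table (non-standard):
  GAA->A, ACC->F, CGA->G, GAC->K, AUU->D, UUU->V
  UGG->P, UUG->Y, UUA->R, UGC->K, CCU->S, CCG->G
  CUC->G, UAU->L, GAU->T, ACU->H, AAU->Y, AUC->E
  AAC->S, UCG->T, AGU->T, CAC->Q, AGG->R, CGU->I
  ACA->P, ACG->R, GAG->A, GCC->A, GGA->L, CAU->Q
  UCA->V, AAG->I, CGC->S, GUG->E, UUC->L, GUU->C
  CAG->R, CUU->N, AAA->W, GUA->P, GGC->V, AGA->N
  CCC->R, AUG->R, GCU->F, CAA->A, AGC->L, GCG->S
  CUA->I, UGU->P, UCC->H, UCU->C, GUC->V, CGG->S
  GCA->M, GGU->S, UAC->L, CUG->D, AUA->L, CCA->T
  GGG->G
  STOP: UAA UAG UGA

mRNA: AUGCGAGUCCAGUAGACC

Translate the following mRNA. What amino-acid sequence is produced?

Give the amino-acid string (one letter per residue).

start AUG at pos 0
pos 0: AUG -> R; peptide=R
pos 3: CGA -> G; peptide=RG
pos 6: GUC -> V; peptide=RGV
pos 9: CAG -> R; peptide=RGVR
pos 12: UAG -> STOP

Answer: RGVR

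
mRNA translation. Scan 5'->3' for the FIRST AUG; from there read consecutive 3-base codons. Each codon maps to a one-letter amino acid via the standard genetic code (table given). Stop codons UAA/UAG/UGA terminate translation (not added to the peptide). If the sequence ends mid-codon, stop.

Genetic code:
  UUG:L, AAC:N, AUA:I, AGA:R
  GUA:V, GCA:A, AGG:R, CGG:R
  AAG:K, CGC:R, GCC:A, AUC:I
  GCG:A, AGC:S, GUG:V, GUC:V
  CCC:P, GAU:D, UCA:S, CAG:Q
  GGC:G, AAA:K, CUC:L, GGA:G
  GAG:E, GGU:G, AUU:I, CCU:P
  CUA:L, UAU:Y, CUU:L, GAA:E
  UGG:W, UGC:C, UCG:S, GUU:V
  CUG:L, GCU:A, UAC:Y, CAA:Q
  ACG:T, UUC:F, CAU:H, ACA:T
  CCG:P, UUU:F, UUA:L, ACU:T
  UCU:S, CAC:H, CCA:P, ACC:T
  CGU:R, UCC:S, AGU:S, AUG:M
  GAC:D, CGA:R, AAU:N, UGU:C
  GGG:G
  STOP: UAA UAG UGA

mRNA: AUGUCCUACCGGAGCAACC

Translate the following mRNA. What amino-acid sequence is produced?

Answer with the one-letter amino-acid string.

Answer: MSYRSN

Derivation:
start AUG at pos 0
pos 0: AUG -> M; peptide=M
pos 3: UCC -> S; peptide=MS
pos 6: UAC -> Y; peptide=MSY
pos 9: CGG -> R; peptide=MSYR
pos 12: AGC -> S; peptide=MSYRS
pos 15: AAC -> N; peptide=MSYRSN
pos 18: only 1 nt remain (<3), stop (end of mRNA)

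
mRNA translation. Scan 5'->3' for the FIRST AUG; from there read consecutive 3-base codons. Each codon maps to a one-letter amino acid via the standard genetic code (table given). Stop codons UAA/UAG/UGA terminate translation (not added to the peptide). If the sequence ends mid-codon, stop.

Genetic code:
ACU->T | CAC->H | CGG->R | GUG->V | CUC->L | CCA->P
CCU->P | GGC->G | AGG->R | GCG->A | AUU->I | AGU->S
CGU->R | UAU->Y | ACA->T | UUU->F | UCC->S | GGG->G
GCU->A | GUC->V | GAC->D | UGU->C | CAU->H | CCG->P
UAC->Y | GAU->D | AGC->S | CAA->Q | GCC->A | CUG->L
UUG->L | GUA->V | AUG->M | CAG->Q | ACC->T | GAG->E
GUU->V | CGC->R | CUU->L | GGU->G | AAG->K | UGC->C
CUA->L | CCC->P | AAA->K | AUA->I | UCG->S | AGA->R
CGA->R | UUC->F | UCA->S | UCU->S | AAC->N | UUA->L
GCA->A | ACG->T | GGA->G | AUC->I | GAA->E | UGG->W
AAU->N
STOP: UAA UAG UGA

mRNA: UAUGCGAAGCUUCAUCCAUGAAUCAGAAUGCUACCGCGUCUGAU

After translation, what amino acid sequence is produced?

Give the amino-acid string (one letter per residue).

Answer: MRSFIHESECYRV

Derivation:
start AUG at pos 1
pos 1: AUG -> M; peptide=M
pos 4: CGA -> R; peptide=MR
pos 7: AGC -> S; peptide=MRS
pos 10: UUC -> F; peptide=MRSF
pos 13: AUC -> I; peptide=MRSFI
pos 16: CAU -> H; peptide=MRSFIH
pos 19: GAA -> E; peptide=MRSFIHE
pos 22: UCA -> S; peptide=MRSFIHES
pos 25: GAA -> E; peptide=MRSFIHESE
pos 28: UGC -> C; peptide=MRSFIHESEC
pos 31: UAC -> Y; peptide=MRSFIHESECY
pos 34: CGC -> R; peptide=MRSFIHESECYR
pos 37: GUC -> V; peptide=MRSFIHESECYRV
pos 40: UGA -> STOP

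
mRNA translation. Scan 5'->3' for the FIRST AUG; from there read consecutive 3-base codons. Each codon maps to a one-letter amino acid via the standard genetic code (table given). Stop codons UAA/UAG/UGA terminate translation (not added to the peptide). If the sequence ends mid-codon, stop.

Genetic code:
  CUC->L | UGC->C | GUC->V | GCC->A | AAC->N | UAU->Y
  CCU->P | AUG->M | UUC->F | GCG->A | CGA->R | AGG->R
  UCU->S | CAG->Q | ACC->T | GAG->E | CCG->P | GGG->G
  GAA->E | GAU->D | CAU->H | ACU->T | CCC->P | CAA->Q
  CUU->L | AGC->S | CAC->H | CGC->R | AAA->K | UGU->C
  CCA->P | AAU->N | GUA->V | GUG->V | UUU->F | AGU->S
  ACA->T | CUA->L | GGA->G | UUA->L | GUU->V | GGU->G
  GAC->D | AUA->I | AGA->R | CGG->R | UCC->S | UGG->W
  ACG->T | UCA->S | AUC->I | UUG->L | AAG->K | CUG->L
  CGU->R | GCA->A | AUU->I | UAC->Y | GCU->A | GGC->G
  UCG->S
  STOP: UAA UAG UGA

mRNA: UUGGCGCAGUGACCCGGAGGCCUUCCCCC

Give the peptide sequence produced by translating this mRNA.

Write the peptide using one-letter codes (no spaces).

no AUG start codon found

Answer: (empty: no AUG start codon)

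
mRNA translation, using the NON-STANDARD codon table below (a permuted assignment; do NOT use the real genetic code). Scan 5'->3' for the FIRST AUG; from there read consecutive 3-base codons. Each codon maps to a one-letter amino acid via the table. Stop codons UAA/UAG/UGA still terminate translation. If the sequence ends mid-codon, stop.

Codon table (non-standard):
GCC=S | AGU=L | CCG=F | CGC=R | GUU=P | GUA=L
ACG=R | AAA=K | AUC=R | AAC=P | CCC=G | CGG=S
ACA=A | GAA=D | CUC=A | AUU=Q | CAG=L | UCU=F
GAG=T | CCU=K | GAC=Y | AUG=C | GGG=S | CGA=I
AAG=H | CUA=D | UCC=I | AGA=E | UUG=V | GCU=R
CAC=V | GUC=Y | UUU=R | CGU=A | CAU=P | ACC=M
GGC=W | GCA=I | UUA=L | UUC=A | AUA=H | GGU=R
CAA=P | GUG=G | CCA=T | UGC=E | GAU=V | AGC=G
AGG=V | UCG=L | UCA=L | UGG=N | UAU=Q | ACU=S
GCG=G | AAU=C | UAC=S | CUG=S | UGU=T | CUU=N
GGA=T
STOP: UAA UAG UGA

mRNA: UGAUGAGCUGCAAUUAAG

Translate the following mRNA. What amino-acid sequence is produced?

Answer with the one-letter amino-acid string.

start AUG at pos 2
pos 2: AUG -> C; peptide=C
pos 5: AGC -> G; peptide=CG
pos 8: UGC -> E; peptide=CGE
pos 11: AAU -> C; peptide=CGEC
pos 14: UAA -> STOP

Answer: CGEC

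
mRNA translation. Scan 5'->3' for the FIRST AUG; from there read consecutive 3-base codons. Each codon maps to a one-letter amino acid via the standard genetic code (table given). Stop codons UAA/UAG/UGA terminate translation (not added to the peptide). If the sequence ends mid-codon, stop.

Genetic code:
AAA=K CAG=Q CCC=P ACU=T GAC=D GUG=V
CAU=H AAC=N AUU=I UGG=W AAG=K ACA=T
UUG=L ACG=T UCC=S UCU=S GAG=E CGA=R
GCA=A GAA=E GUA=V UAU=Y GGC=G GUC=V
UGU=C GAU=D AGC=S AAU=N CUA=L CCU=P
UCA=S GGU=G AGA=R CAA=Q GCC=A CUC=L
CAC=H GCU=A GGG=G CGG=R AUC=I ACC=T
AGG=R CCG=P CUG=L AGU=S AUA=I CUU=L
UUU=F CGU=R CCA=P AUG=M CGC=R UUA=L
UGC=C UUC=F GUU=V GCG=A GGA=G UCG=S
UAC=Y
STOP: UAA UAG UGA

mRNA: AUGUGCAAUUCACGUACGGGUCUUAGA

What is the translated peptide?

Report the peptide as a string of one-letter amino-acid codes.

start AUG at pos 0
pos 0: AUG -> M; peptide=M
pos 3: UGC -> C; peptide=MC
pos 6: AAU -> N; peptide=MCN
pos 9: UCA -> S; peptide=MCNS
pos 12: CGU -> R; peptide=MCNSR
pos 15: ACG -> T; peptide=MCNSRT
pos 18: GGU -> G; peptide=MCNSRTG
pos 21: CUU -> L; peptide=MCNSRTGL
pos 24: AGA -> R; peptide=MCNSRTGLR
pos 27: only 0 nt remain (<3), stop (end of mRNA)

Answer: MCNSRTGLR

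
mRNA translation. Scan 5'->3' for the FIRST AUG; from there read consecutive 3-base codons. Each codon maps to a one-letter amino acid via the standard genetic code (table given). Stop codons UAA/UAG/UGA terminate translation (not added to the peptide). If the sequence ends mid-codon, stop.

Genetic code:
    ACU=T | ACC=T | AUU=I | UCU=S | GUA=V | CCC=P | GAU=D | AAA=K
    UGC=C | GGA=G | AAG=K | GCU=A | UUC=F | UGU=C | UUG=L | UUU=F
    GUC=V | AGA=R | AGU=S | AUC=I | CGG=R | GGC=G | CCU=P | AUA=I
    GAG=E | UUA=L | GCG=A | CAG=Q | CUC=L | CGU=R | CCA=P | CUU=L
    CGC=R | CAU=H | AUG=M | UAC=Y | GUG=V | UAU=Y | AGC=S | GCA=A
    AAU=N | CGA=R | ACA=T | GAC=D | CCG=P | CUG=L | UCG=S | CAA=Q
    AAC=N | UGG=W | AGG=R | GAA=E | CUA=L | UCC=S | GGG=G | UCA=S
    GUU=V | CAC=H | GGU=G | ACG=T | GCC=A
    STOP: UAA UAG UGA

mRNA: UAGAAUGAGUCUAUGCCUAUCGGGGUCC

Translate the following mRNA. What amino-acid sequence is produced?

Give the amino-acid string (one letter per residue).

Answer: MSLCLSGS

Derivation:
start AUG at pos 4
pos 4: AUG -> M; peptide=M
pos 7: AGU -> S; peptide=MS
pos 10: CUA -> L; peptide=MSL
pos 13: UGC -> C; peptide=MSLC
pos 16: CUA -> L; peptide=MSLCL
pos 19: UCG -> S; peptide=MSLCLS
pos 22: GGG -> G; peptide=MSLCLSG
pos 25: UCC -> S; peptide=MSLCLSGS
pos 28: only 0 nt remain (<3), stop (end of mRNA)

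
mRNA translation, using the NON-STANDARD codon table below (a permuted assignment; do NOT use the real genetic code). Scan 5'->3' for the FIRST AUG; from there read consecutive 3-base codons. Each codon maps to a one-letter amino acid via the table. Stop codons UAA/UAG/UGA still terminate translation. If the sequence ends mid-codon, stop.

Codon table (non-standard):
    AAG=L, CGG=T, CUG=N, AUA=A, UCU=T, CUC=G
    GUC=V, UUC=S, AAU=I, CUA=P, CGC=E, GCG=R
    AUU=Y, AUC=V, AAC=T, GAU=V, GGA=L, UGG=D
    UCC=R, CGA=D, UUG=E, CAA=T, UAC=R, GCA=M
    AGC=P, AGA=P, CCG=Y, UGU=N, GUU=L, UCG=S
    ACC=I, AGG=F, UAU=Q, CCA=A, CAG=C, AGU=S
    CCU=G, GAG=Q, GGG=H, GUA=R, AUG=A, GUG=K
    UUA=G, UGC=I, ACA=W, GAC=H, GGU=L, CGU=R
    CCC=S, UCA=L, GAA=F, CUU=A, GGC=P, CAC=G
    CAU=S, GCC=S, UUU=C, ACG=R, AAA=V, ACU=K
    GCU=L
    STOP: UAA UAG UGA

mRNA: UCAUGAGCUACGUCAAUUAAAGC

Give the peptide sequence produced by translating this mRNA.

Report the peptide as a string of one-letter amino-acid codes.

Answer: APRVI

Derivation:
start AUG at pos 2
pos 2: AUG -> A; peptide=A
pos 5: AGC -> P; peptide=AP
pos 8: UAC -> R; peptide=APR
pos 11: GUC -> V; peptide=APRV
pos 14: AAU -> I; peptide=APRVI
pos 17: UAA -> STOP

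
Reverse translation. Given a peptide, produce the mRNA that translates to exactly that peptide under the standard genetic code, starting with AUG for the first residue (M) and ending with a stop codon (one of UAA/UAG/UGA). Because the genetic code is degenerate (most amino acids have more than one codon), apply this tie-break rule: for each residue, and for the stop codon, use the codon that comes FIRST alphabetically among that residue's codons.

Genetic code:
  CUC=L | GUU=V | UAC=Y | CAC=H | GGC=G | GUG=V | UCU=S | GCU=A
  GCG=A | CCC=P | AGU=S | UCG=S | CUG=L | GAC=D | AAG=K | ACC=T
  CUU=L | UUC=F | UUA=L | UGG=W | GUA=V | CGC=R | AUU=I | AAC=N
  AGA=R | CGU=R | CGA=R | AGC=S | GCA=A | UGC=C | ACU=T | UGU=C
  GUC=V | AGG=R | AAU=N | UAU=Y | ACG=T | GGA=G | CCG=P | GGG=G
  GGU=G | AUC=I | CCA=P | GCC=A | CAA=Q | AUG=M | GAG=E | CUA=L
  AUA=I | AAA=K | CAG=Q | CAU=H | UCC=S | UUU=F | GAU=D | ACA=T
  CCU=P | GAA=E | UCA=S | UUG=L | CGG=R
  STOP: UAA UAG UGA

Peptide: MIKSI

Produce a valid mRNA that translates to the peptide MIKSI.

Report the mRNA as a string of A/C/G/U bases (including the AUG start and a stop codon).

Answer: mRNA: AUGAUAAAAAGCAUAUAA

Derivation:
residue 1: M -> AUG (start codon)
residue 2: I codons sorted = AUA,AUC,AUU -> pick first = AUA
residue 3: K codons sorted = AAA,AAG -> pick first = AAA
residue 4: S codons sorted = AGC,AGU,UCA,UCC,UCG,UCU -> pick first = AGC
residue 5: I codons sorted = AUA,AUC,AUU -> pick first = AUA
terminator: stop codons sorted = UAA,UAG,UGA -> pick first = UAA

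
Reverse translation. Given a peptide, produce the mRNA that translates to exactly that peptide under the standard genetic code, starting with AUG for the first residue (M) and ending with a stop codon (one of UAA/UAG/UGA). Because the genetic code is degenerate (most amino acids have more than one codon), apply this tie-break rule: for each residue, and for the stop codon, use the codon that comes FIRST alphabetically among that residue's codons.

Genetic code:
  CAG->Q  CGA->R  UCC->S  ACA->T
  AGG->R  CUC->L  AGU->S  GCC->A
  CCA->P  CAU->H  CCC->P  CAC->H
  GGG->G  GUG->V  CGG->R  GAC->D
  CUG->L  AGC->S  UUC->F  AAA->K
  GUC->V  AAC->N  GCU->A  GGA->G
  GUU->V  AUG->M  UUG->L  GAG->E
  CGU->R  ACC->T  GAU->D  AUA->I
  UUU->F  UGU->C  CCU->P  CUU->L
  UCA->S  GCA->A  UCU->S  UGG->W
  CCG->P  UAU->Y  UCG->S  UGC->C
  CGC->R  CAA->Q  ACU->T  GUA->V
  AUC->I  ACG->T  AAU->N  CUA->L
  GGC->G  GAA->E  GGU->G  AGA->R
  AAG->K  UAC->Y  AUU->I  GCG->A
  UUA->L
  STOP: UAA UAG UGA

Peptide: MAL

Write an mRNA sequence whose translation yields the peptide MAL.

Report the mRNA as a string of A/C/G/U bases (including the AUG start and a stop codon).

residue 1: M -> AUG (start codon)
residue 2: A codons sorted = GCA,GCC,GCG,GCU -> pick first = GCA
residue 3: L codons sorted = CUA,CUC,CUG,CUU,UUA,UUG -> pick first = CUA
terminator: stop codons sorted = UAA,UAG,UGA -> pick first = UAA

Answer: mRNA: AUGGCACUAUAA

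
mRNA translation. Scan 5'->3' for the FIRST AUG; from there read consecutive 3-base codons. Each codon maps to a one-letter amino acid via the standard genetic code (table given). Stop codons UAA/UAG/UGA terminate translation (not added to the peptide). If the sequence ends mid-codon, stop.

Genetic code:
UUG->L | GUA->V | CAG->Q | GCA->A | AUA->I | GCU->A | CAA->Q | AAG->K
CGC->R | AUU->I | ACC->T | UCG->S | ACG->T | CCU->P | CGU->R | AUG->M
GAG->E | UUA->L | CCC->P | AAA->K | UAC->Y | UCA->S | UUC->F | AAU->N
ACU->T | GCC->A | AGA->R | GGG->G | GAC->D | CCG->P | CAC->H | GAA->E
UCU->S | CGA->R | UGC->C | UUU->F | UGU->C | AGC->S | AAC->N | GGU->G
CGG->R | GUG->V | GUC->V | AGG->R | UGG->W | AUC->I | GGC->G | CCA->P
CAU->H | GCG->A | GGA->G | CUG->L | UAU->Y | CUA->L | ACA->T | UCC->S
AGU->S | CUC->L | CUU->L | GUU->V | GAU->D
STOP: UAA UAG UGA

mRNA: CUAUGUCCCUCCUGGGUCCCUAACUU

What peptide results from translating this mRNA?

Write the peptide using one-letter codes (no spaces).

start AUG at pos 2
pos 2: AUG -> M; peptide=M
pos 5: UCC -> S; peptide=MS
pos 8: CUC -> L; peptide=MSL
pos 11: CUG -> L; peptide=MSLL
pos 14: GGU -> G; peptide=MSLLG
pos 17: CCC -> P; peptide=MSLLGP
pos 20: UAA -> STOP

Answer: MSLLGP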